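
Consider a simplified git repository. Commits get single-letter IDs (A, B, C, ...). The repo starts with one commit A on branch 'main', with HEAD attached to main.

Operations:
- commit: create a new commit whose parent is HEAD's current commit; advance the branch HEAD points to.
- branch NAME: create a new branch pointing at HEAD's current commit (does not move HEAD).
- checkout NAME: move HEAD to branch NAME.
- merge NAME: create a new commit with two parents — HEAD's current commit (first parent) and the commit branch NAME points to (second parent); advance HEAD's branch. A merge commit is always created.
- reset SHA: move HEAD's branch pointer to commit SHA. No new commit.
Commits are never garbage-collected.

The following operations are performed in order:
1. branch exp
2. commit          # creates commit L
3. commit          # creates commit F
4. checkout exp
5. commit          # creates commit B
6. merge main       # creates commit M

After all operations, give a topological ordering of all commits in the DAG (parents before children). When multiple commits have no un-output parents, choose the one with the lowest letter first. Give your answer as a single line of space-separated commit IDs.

Answer: A B L F M

Derivation:
After op 1 (branch): HEAD=main@A [exp=A main=A]
After op 2 (commit): HEAD=main@L [exp=A main=L]
After op 3 (commit): HEAD=main@F [exp=A main=F]
After op 4 (checkout): HEAD=exp@A [exp=A main=F]
After op 5 (commit): HEAD=exp@B [exp=B main=F]
After op 6 (merge): HEAD=exp@M [exp=M main=F]
commit A: parents=[]
commit B: parents=['A']
commit F: parents=['L']
commit L: parents=['A']
commit M: parents=['B', 'F']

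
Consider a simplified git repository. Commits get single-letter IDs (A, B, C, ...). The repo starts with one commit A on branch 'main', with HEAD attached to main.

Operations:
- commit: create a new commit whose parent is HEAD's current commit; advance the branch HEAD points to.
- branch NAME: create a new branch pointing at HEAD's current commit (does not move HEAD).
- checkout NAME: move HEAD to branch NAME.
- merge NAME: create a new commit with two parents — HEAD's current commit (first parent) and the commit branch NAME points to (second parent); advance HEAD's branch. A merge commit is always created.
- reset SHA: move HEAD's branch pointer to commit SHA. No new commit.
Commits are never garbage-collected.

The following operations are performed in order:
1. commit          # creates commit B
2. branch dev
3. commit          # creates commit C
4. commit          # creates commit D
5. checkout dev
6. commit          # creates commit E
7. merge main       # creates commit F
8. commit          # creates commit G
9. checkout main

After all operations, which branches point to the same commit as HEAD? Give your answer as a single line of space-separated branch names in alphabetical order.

Answer: main

Derivation:
After op 1 (commit): HEAD=main@B [main=B]
After op 2 (branch): HEAD=main@B [dev=B main=B]
After op 3 (commit): HEAD=main@C [dev=B main=C]
After op 4 (commit): HEAD=main@D [dev=B main=D]
After op 5 (checkout): HEAD=dev@B [dev=B main=D]
After op 6 (commit): HEAD=dev@E [dev=E main=D]
After op 7 (merge): HEAD=dev@F [dev=F main=D]
After op 8 (commit): HEAD=dev@G [dev=G main=D]
After op 9 (checkout): HEAD=main@D [dev=G main=D]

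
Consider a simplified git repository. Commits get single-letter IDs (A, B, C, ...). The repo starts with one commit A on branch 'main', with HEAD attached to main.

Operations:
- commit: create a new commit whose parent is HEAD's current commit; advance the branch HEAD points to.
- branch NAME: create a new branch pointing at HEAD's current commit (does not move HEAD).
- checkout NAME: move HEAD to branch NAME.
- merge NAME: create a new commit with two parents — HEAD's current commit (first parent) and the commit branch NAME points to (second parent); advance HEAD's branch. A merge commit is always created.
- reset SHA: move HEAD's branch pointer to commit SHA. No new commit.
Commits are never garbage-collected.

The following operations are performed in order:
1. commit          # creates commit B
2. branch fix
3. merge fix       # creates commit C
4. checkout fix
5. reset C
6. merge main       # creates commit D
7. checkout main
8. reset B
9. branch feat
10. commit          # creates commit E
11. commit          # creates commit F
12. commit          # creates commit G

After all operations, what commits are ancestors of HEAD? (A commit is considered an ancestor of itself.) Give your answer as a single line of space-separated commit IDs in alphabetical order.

Answer: A B E F G

Derivation:
After op 1 (commit): HEAD=main@B [main=B]
After op 2 (branch): HEAD=main@B [fix=B main=B]
After op 3 (merge): HEAD=main@C [fix=B main=C]
After op 4 (checkout): HEAD=fix@B [fix=B main=C]
After op 5 (reset): HEAD=fix@C [fix=C main=C]
After op 6 (merge): HEAD=fix@D [fix=D main=C]
After op 7 (checkout): HEAD=main@C [fix=D main=C]
After op 8 (reset): HEAD=main@B [fix=D main=B]
After op 9 (branch): HEAD=main@B [feat=B fix=D main=B]
After op 10 (commit): HEAD=main@E [feat=B fix=D main=E]
After op 11 (commit): HEAD=main@F [feat=B fix=D main=F]
After op 12 (commit): HEAD=main@G [feat=B fix=D main=G]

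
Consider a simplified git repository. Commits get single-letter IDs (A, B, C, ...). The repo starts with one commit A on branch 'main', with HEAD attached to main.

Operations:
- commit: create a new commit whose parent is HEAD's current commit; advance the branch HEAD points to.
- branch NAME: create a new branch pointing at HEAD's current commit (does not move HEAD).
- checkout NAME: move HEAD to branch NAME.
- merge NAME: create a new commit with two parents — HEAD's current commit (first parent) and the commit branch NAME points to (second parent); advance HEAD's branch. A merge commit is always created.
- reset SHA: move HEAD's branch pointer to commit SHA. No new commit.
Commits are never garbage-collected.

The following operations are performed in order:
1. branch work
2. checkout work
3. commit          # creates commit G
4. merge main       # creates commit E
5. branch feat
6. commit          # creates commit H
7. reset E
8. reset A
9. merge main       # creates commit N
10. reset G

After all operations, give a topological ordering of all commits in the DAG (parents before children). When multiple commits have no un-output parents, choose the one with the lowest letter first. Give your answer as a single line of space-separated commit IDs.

After op 1 (branch): HEAD=main@A [main=A work=A]
After op 2 (checkout): HEAD=work@A [main=A work=A]
After op 3 (commit): HEAD=work@G [main=A work=G]
After op 4 (merge): HEAD=work@E [main=A work=E]
After op 5 (branch): HEAD=work@E [feat=E main=A work=E]
After op 6 (commit): HEAD=work@H [feat=E main=A work=H]
After op 7 (reset): HEAD=work@E [feat=E main=A work=E]
After op 8 (reset): HEAD=work@A [feat=E main=A work=A]
After op 9 (merge): HEAD=work@N [feat=E main=A work=N]
After op 10 (reset): HEAD=work@G [feat=E main=A work=G]
commit A: parents=[]
commit E: parents=['G', 'A']
commit G: parents=['A']
commit H: parents=['E']
commit N: parents=['A', 'A']

Answer: A G E H N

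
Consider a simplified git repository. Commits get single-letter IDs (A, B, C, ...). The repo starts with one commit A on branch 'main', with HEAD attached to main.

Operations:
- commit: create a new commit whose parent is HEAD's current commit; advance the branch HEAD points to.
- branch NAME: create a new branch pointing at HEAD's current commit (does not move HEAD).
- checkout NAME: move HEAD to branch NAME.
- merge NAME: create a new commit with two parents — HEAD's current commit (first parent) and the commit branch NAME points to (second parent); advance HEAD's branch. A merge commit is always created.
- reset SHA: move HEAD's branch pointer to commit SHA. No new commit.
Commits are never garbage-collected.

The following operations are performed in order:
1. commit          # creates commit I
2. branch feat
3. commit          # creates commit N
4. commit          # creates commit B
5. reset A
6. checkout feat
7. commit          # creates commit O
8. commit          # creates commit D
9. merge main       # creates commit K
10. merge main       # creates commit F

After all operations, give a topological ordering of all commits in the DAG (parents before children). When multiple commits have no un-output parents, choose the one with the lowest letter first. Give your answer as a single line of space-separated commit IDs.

After op 1 (commit): HEAD=main@I [main=I]
After op 2 (branch): HEAD=main@I [feat=I main=I]
After op 3 (commit): HEAD=main@N [feat=I main=N]
After op 4 (commit): HEAD=main@B [feat=I main=B]
After op 5 (reset): HEAD=main@A [feat=I main=A]
After op 6 (checkout): HEAD=feat@I [feat=I main=A]
After op 7 (commit): HEAD=feat@O [feat=O main=A]
After op 8 (commit): HEAD=feat@D [feat=D main=A]
After op 9 (merge): HEAD=feat@K [feat=K main=A]
After op 10 (merge): HEAD=feat@F [feat=F main=A]
commit A: parents=[]
commit B: parents=['N']
commit D: parents=['O']
commit F: parents=['K', 'A']
commit I: parents=['A']
commit K: parents=['D', 'A']
commit N: parents=['I']
commit O: parents=['I']

Answer: A I N B O D K F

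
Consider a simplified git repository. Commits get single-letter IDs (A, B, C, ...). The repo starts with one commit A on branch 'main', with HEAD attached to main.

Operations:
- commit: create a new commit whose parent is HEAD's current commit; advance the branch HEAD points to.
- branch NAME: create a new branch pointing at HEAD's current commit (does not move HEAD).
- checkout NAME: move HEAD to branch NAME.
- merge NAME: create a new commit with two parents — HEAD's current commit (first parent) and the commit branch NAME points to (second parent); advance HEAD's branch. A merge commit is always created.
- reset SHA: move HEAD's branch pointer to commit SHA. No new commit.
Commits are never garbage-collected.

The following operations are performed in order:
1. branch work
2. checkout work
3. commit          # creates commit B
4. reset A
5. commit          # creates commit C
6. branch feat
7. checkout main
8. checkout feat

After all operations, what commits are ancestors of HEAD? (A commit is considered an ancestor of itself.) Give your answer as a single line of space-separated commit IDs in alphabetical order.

After op 1 (branch): HEAD=main@A [main=A work=A]
After op 2 (checkout): HEAD=work@A [main=A work=A]
After op 3 (commit): HEAD=work@B [main=A work=B]
After op 4 (reset): HEAD=work@A [main=A work=A]
After op 5 (commit): HEAD=work@C [main=A work=C]
After op 6 (branch): HEAD=work@C [feat=C main=A work=C]
After op 7 (checkout): HEAD=main@A [feat=C main=A work=C]
After op 8 (checkout): HEAD=feat@C [feat=C main=A work=C]

Answer: A C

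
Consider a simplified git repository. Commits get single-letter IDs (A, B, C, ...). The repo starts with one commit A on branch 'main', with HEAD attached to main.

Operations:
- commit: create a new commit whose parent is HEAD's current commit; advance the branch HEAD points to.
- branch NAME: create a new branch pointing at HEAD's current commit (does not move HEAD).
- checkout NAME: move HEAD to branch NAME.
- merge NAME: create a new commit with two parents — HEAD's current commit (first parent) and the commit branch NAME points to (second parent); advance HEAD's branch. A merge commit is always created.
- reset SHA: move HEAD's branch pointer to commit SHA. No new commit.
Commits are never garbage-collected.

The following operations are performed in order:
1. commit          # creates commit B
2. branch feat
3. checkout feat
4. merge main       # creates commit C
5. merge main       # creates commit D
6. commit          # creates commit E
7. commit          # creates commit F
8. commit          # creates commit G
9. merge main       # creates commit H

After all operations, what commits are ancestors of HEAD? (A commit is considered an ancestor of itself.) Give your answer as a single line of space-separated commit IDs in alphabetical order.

Answer: A B C D E F G H

Derivation:
After op 1 (commit): HEAD=main@B [main=B]
After op 2 (branch): HEAD=main@B [feat=B main=B]
After op 3 (checkout): HEAD=feat@B [feat=B main=B]
After op 4 (merge): HEAD=feat@C [feat=C main=B]
After op 5 (merge): HEAD=feat@D [feat=D main=B]
After op 6 (commit): HEAD=feat@E [feat=E main=B]
After op 7 (commit): HEAD=feat@F [feat=F main=B]
After op 8 (commit): HEAD=feat@G [feat=G main=B]
After op 9 (merge): HEAD=feat@H [feat=H main=B]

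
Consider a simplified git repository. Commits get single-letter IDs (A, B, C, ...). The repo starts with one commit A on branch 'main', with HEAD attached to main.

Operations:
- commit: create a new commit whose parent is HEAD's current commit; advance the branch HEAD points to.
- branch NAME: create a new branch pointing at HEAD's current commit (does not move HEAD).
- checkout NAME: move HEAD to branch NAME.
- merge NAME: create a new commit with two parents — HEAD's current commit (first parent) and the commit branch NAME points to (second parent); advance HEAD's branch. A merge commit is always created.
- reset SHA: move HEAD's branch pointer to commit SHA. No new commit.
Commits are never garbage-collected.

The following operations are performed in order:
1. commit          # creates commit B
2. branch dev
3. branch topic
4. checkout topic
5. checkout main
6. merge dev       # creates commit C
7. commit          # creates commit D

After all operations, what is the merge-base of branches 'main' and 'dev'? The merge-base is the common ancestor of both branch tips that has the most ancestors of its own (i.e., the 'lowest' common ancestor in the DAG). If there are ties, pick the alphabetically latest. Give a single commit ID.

After op 1 (commit): HEAD=main@B [main=B]
After op 2 (branch): HEAD=main@B [dev=B main=B]
After op 3 (branch): HEAD=main@B [dev=B main=B topic=B]
After op 4 (checkout): HEAD=topic@B [dev=B main=B topic=B]
After op 5 (checkout): HEAD=main@B [dev=B main=B topic=B]
After op 6 (merge): HEAD=main@C [dev=B main=C topic=B]
After op 7 (commit): HEAD=main@D [dev=B main=D topic=B]
ancestors(main=D): ['A', 'B', 'C', 'D']
ancestors(dev=B): ['A', 'B']
common: ['A', 'B']

Answer: B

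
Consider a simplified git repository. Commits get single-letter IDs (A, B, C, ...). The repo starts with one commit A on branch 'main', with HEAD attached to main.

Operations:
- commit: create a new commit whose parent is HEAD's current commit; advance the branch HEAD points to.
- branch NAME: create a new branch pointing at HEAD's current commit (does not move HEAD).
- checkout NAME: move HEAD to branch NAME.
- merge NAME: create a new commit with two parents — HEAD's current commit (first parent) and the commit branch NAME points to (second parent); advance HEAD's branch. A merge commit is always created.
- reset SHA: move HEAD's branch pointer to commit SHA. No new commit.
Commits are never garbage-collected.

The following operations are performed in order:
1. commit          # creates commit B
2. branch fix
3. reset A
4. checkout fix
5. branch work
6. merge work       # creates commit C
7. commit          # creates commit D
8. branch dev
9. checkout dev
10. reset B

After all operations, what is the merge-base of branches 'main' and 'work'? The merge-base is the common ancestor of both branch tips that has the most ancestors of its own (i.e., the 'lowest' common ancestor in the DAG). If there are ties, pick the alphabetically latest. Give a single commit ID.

Answer: A

Derivation:
After op 1 (commit): HEAD=main@B [main=B]
After op 2 (branch): HEAD=main@B [fix=B main=B]
After op 3 (reset): HEAD=main@A [fix=B main=A]
After op 4 (checkout): HEAD=fix@B [fix=B main=A]
After op 5 (branch): HEAD=fix@B [fix=B main=A work=B]
After op 6 (merge): HEAD=fix@C [fix=C main=A work=B]
After op 7 (commit): HEAD=fix@D [fix=D main=A work=B]
After op 8 (branch): HEAD=fix@D [dev=D fix=D main=A work=B]
After op 9 (checkout): HEAD=dev@D [dev=D fix=D main=A work=B]
After op 10 (reset): HEAD=dev@B [dev=B fix=D main=A work=B]
ancestors(main=A): ['A']
ancestors(work=B): ['A', 'B']
common: ['A']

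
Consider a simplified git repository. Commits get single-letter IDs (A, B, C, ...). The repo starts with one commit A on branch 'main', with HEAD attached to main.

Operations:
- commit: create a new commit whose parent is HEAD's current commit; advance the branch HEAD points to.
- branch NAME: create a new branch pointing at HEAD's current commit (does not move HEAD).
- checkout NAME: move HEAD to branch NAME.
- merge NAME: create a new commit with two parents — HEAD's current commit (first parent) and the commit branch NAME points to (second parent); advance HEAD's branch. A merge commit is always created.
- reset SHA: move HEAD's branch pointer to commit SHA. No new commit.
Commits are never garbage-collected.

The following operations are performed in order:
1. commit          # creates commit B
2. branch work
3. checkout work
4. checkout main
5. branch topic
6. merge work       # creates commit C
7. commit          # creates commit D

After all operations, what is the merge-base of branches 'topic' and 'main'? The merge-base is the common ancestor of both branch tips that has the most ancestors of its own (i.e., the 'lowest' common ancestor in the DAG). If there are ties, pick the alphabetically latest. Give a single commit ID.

After op 1 (commit): HEAD=main@B [main=B]
After op 2 (branch): HEAD=main@B [main=B work=B]
After op 3 (checkout): HEAD=work@B [main=B work=B]
After op 4 (checkout): HEAD=main@B [main=B work=B]
After op 5 (branch): HEAD=main@B [main=B topic=B work=B]
After op 6 (merge): HEAD=main@C [main=C topic=B work=B]
After op 7 (commit): HEAD=main@D [main=D topic=B work=B]
ancestors(topic=B): ['A', 'B']
ancestors(main=D): ['A', 'B', 'C', 'D']
common: ['A', 'B']

Answer: B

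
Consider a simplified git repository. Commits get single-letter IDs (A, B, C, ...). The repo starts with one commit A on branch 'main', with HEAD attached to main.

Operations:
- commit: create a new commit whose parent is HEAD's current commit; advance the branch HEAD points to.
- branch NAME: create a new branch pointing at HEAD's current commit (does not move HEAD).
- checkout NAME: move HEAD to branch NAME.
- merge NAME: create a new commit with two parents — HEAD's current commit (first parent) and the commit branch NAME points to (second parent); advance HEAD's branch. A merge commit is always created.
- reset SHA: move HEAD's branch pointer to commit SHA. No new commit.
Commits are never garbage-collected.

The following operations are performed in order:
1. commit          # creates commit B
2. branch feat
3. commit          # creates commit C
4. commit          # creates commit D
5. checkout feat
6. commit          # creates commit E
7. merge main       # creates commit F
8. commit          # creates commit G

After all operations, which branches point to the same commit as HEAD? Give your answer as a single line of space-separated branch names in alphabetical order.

After op 1 (commit): HEAD=main@B [main=B]
After op 2 (branch): HEAD=main@B [feat=B main=B]
After op 3 (commit): HEAD=main@C [feat=B main=C]
After op 4 (commit): HEAD=main@D [feat=B main=D]
After op 5 (checkout): HEAD=feat@B [feat=B main=D]
After op 6 (commit): HEAD=feat@E [feat=E main=D]
After op 7 (merge): HEAD=feat@F [feat=F main=D]
After op 8 (commit): HEAD=feat@G [feat=G main=D]

Answer: feat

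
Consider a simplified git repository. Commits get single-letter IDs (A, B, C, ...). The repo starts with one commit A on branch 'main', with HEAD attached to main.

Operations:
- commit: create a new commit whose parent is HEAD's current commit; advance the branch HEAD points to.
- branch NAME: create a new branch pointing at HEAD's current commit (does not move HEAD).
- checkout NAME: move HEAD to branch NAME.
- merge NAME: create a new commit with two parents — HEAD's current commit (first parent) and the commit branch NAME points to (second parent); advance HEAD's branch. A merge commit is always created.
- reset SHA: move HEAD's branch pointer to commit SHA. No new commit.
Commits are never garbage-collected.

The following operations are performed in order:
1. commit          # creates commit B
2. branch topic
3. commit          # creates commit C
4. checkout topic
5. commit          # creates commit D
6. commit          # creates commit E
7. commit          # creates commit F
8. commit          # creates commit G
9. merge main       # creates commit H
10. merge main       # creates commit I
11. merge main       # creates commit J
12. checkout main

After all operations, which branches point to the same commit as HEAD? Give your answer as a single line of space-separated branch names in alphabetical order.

Answer: main

Derivation:
After op 1 (commit): HEAD=main@B [main=B]
After op 2 (branch): HEAD=main@B [main=B topic=B]
After op 3 (commit): HEAD=main@C [main=C topic=B]
After op 4 (checkout): HEAD=topic@B [main=C topic=B]
After op 5 (commit): HEAD=topic@D [main=C topic=D]
After op 6 (commit): HEAD=topic@E [main=C topic=E]
After op 7 (commit): HEAD=topic@F [main=C topic=F]
After op 8 (commit): HEAD=topic@G [main=C topic=G]
After op 9 (merge): HEAD=topic@H [main=C topic=H]
After op 10 (merge): HEAD=topic@I [main=C topic=I]
After op 11 (merge): HEAD=topic@J [main=C topic=J]
After op 12 (checkout): HEAD=main@C [main=C topic=J]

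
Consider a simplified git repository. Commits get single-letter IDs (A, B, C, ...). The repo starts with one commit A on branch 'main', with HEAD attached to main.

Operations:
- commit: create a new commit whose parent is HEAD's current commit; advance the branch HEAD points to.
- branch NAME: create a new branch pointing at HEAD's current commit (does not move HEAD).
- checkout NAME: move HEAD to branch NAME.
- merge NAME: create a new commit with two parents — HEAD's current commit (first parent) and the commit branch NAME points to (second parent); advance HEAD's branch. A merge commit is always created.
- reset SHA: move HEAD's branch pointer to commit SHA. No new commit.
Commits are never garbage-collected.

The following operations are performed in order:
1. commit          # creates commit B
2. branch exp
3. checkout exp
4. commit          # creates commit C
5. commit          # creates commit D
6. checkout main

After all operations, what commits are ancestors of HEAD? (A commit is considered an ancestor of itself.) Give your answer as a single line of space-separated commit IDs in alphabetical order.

Answer: A B

Derivation:
After op 1 (commit): HEAD=main@B [main=B]
After op 2 (branch): HEAD=main@B [exp=B main=B]
After op 3 (checkout): HEAD=exp@B [exp=B main=B]
After op 4 (commit): HEAD=exp@C [exp=C main=B]
After op 5 (commit): HEAD=exp@D [exp=D main=B]
After op 6 (checkout): HEAD=main@B [exp=D main=B]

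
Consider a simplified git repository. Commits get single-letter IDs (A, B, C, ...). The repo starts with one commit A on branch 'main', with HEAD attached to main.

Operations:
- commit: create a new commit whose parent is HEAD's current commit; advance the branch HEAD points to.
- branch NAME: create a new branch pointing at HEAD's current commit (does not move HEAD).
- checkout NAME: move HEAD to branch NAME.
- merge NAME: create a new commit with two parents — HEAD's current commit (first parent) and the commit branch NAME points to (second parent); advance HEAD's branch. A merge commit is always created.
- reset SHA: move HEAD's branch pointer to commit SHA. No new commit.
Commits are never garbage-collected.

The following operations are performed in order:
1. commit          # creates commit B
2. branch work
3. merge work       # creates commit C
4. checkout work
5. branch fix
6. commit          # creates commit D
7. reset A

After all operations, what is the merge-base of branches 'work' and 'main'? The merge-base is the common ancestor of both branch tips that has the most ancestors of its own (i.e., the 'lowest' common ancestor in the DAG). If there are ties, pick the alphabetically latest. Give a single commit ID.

After op 1 (commit): HEAD=main@B [main=B]
After op 2 (branch): HEAD=main@B [main=B work=B]
After op 3 (merge): HEAD=main@C [main=C work=B]
After op 4 (checkout): HEAD=work@B [main=C work=B]
After op 5 (branch): HEAD=work@B [fix=B main=C work=B]
After op 6 (commit): HEAD=work@D [fix=B main=C work=D]
After op 7 (reset): HEAD=work@A [fix=B main=C work=A]
ancestors(work=A): ['A']
ancestors(main=C): ['A', 'B', 'C']
common: ['A']

Answer: A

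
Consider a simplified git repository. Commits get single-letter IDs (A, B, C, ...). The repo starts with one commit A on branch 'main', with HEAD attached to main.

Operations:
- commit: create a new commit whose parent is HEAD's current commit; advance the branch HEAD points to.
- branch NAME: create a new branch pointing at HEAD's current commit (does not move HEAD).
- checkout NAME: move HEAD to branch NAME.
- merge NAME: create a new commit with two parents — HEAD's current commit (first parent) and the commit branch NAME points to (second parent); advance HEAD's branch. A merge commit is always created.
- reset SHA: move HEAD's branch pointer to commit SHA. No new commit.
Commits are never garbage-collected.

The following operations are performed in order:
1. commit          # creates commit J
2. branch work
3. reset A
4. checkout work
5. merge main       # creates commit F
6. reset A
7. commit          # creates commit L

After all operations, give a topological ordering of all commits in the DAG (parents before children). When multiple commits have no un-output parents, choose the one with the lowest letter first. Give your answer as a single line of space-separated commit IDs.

Answer: A J F L

Derivation:
After op 1 (commit): HEAD=main@J [main=J]
After op 2 (branch): HEAD=main@J [main=J work=J]
After op 3 (reset): HEAD=main@A [main=A work=J]
After op 4 (checkout): HEAD=work@J [main=A work=J]
After op 5 (merge): HEAD=work@F [main=A work=F]
After op 6 (reset): HEAD=work@A [main=A work=A]
After op 7 (commit): HEAD=work@L [main=A work=L]
commit A: parents=[]
commit F: parents=['J', 'A']
commit J: parents=['A']
commit L: parents=['A']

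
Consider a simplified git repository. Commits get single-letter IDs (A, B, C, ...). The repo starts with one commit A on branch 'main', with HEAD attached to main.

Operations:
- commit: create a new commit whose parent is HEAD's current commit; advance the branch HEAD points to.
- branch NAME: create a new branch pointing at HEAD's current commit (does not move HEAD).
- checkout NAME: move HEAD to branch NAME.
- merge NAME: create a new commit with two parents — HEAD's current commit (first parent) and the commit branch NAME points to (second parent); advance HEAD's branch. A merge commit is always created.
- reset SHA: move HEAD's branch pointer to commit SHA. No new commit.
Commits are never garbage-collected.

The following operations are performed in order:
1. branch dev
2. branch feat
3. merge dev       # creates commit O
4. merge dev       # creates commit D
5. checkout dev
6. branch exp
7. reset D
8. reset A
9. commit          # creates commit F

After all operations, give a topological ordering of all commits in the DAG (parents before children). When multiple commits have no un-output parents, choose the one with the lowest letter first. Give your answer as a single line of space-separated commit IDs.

Answer: A F O D

Derivation:
After op 1 (branch): HEAD=main@A [dev=A main=A]
After op 2 (branch): HEAD=main@A [dev=A feat=A main=A]
After op 3 (merge): HEAD=main@O [dev=A feat=A main=O]
After op 4 (merge): HEAD=main@D [dev=A feat=A main=D]
After op 5 (checkout): HEAD=dev@A [dev=A feat=A main=D]
After op 6 (branch): HEAD=dev@A [dev=A exp=A feat=A main=D]
After op 7 (reset): HEAD=dev@D [dev=D exp=A feat=A main=D]
After op 8 (reset): HEAD=dev@A [dev=A exp=A feat=A main=D]
After op 9 (commit): HEAD=dev@F [dev=F exp=A feat=A main=D]
commit A: parents=[]
commit D: parents=['O', 'A']
commit F: parents=['A']
commit O: parents=['A', 'A']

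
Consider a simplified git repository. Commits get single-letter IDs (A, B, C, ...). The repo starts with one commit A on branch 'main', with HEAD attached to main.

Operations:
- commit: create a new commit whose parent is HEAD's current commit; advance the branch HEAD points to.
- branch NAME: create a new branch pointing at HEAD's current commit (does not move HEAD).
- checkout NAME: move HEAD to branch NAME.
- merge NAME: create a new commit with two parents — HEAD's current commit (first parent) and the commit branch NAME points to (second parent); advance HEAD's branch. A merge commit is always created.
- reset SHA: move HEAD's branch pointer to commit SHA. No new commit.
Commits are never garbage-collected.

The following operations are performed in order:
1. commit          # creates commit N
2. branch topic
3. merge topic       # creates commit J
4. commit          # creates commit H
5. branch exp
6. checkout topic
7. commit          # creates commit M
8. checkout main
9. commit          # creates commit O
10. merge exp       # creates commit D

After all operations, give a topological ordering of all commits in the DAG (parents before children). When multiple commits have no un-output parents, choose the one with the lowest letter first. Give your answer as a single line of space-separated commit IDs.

Answer: A N J H M O D

Derivation:
After op 1 (commit): HEAD=main@N [main=N]
After op 2 (branch): HEAD=main@N [main=N topic=N]
After op 3 (merge): HEAD=main@J [main=J topic=N]
After op 4 (commit): HEAD=main@H [main=H topic=N]
After op 5 (branch): HEAD=main@H [exp=H main=H topic=N]
After op 6 (checkout): HEAD=topic@N [exp=H main=H topic=N]
After op 7 (commit): HEAD=topic@M [exp=H main=H topic=M]
After op 8 (checkout): HEAD=main@H [exp=H main=H topic=M]
After op 9 (commit): HEAD=main@O [exp=H main=O topic=M]
After op 10 (merge): HEAD=main@D [exp=H main=D topic=M]
commit A: parents=[]
commit D: parents=['O', 'H']
commit H: parents=['J']
commit J: parents=['N', 'N']
commit M: parents=['N']
commit N: parents=['A']
commit O: parents=['H']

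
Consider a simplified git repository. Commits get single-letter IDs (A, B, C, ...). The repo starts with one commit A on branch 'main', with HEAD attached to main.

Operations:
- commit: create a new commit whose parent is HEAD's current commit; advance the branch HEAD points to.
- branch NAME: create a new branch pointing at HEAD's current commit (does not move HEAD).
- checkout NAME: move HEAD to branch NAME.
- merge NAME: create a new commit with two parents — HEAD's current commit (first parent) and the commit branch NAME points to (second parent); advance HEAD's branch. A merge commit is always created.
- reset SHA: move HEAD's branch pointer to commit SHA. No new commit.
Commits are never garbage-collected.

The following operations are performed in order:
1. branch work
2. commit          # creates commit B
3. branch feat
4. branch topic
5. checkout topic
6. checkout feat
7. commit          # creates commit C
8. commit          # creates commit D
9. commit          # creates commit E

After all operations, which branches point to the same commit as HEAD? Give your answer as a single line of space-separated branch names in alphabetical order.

After op 1 (branch): HEAD=main@A [main=A work=A]
After op 2 (commit): HEAD=main@B [main=B work=A]
After op 3 (branch): HEAD=main@B [feat=B main=B work=A]
After op 4 (branch): HEAD=main@B [feat=B main=B topic=B work=A]
After op 5 (checkout): HEAD=topic@B [feat=B main=B topic=B work=A]
After op 6 (checkout): HEAD=feat@B [feat=B main=B topic=B work=A]
After op 7 (commit): HEAD=feat@C [feat=C main=B topic=B work=A]
After op 8 (commit): HEAD=feat@D [feat=D main=B topic=B work=A]
After op 9 (commit): HEAD=feat@E [feat=E main=B topic=B work=A]

Answer: feat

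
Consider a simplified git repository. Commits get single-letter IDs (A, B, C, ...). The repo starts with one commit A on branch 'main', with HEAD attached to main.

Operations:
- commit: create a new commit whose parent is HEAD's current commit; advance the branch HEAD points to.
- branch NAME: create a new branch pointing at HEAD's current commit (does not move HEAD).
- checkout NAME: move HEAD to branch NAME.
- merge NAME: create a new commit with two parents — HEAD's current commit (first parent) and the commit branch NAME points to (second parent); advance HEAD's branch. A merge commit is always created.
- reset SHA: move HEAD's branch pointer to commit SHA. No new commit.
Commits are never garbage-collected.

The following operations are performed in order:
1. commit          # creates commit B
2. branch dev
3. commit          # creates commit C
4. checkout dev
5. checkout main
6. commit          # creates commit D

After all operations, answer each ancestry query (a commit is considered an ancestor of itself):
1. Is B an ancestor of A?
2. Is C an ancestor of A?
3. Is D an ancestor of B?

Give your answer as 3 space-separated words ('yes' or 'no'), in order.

After op 1 (commit): HEAD=main@B [main=B]
After op 2 (branch): HEAD=main@B [dev=B main=B]
After op 3 (commit): HEAD=main@C [dev=B main=C]
After op 4 (checkout): HEAD=dev@B [dev=B main=C]
After op 5 (checkout): HEAD=main@C [dev=B main=C]
After op 6 (commit): HEAD=main@D [dev=B main=D]
ancestors(A) = {A}; B in? no
ancestors(A) = {A}; C in? no
ancestors(B) = {A,B}; D in? no

Answer: no no no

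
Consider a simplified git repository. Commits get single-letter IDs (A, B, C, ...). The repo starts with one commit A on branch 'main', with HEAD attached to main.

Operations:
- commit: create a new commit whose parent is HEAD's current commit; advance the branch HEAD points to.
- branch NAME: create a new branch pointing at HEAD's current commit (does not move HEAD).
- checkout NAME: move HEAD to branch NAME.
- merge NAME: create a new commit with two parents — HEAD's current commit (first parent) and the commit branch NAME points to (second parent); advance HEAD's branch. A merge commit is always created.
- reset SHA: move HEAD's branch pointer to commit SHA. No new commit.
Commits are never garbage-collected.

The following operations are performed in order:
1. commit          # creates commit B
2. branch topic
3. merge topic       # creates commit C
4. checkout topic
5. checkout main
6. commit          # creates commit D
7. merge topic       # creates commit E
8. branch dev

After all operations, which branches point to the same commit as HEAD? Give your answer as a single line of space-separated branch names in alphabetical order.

Answer: dev main

Derivation:
After op 1 (commit): HEAD=main@B [main=B]
After op 2 (branch): HEAD=main@B [main=B topic=B]
After op 3 (merge): HEAD=main@C [main=C topic=B]
After op 4 (checkout): HEAD=topic@B [main=C topic=B]
After op 5 (checkout): HEAD=main@C [main=C topic=B]
After op 6 (commit): HEAD=main@D [main=D topic=B]
After op 7 (merge): HEAD=main@E [main=E topic=B]
After op 8 (branch): HEAD=main@E [dev=E main=E topic=B]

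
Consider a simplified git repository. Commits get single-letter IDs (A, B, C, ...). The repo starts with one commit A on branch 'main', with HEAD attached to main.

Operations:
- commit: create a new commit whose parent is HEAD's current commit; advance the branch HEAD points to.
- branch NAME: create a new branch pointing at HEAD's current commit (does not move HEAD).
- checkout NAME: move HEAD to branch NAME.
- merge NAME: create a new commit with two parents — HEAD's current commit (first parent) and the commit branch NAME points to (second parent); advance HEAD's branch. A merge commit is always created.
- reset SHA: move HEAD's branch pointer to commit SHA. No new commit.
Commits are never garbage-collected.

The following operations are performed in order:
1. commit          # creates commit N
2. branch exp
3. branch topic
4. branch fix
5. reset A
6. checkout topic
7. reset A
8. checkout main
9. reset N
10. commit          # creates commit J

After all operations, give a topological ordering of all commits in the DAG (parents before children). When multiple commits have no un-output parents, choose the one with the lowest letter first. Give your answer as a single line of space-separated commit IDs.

Answer: A N J

Derivation:
After op 1 (commit): HEAD=main@N [main=N]
After op 2 (branch): HEAD=main@N [exp=N main=N]
After op 3 (branch): HEAD=main@N [exp=N main=N topic=N]
After op 4 (branch): HEAD=main@N [exp=N fix=N main=N topic=N]
After op 5 (reset): HEAD=main@A [exp=N fix=N main=A topic=N]
After op 6 (checkout): HEAD=topic@N [exp=N fix=N main=A topic=N]
After op 7 (reset): HEAD=topic@A [exp=N fix=N main=A topic=A]
After op 8 (checkout): HEAD=main@A [exp=N fix=N main=A topic=A]
After op 9 (reset): HEAD=main@N [exp=N fix=N main=N topic=A]
After op 10 (commit): HEAD=main@J [exp=N fix=N main=J topic=A]
commit A: parents=[]
commit J: parents=['N']
commit N: parents=['A']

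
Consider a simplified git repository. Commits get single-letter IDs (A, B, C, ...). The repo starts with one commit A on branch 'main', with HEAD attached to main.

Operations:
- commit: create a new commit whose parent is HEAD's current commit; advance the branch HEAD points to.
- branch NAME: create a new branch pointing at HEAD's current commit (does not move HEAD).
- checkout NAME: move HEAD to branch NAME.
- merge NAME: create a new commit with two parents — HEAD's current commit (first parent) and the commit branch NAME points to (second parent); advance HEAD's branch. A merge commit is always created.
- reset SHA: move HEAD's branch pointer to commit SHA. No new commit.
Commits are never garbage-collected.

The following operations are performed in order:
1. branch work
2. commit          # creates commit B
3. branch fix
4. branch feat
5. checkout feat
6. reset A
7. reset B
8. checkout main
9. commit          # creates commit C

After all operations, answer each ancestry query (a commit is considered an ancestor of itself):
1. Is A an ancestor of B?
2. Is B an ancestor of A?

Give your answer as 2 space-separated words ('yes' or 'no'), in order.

Answer: yes no

Derivation:
After op 1 (branch): HEAD=main@A [main=A work=A]
After op 2 (commit): HEAD=main@B [main=B work=A]
After op 3 (branch): HEAD=main@B [fix=B main=B work=A]
After op 4 (branch): HEAD=main@B [feat=B fix=B main=B work=A]
After op 5 (checkout): HEAD=feat@B [feat=B fix=B main=B work=A]
After op 6 (reset): HEAD=feat@A [feat=A fix=B main=B work=A]
After op 7 (reset): HEAD=feat@B [feat=B fix=B main=B work=A]
After op 8 (checkout): HEAD=main@B [feat=B fix=B main=B work=A]
After op 9 (commit): HEAD=main@C [feat=B fix=B main=C work=A]
ancestors(B) = {A,B}; A in? yes
ancestors(A) = {A}; B in? no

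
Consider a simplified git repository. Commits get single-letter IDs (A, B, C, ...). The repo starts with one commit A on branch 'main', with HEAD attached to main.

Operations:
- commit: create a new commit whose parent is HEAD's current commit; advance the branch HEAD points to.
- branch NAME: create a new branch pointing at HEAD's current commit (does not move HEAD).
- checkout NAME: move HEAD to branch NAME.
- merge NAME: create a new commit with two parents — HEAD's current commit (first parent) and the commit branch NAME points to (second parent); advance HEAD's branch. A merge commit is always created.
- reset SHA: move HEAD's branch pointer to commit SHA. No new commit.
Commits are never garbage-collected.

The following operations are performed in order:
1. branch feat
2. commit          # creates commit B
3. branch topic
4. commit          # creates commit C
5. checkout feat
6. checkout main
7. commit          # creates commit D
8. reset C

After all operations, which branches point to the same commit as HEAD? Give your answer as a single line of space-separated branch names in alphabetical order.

After op 1 (branch): HEAD=main@A [feat=A main=A]
After op 2 (commit): HEAD=main@B [feat=A main=B]
After op 3 (branch): HEAD=main@B [feat=A main=B topic=B]
After op 4 (commit): HEAD=main@C [feat=A main=C topic=B]
After op 5 (checkout): HEAD=feat@A [feat=A main=C topic=B]
After op 6 (checkout): HEAD=main@C [feat=A main=C topic=B]
After op 7 (commit): HEAD=main@D [feat=A main=D topic=B]
After op 8 (reset): HEAD=main@C [feat=A main=C topic=B]

Answer: main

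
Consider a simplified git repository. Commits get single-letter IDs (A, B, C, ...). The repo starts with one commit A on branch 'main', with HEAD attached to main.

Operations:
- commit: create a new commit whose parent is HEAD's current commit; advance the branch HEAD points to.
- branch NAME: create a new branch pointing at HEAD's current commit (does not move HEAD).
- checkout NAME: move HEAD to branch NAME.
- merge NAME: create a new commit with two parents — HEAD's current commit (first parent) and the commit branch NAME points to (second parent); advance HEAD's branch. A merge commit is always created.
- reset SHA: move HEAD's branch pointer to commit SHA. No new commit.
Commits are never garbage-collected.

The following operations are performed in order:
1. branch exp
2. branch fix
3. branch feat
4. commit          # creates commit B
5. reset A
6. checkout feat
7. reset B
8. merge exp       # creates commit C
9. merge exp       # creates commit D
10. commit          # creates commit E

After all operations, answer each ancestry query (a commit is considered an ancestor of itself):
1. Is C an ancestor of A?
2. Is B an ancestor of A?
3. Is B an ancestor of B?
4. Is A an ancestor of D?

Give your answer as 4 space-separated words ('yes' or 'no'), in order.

Answer: no no yes yes

Derivation:
After op 1 (branch): HEAD=main@A [exp=A main=A]
After op 2 (branch): HEAD=main@A [exp=A fix=A main=A]
After op 3 (branch): HEAD=main@A [exp=A feat=A fix=A main=A]
After op 4 (commit): HEAD=main@B [exp=A feat=A fix=A main=B]
After op 5 (reset): HEAD=main@A [exp=A feat=A fix=A main=A]
After op 6 (checkout): HEAD=feat@A [exp=A feat=A fix=A main=A]
After op 7 (reset): HEAD=feat@B [exp=A feat=B fix=A main=A]
After op 8 (merge): HEAD=feat@C [exp=A feat=C fix=A main=A]
After op 9 (merge): HEAD=feat@D [exp=A feat=D fix=A main=A]
After op 10 (commit): HEAD=feat@E [exp=A feat=E fix=A main=A]
ancestors(A) = {A}; C in? no
ancestors(A) = {A}; B in? no
ancestors(B) = {A,B}; B in? yes
ancestors(D) = {A,B,C,D}; A in? yes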